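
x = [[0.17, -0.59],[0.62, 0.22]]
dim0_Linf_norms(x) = [0.62, 0.59]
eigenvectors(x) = [[0.03-0.70j, (0.03+0.7j)], [-0.72+0.00j, (-0.72-0j)]]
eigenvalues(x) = [(0.2+0.6j), (0.2-0.6j)]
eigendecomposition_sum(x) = [[0.08+0.31j, (-0.3+0.1j)], [(0.31-0.1j), (0.11+0.3j)]] + [[(0.08-0.31j), (-0.29-0.1j)], [(0.31+0.1j), (0.11-0.3j)]]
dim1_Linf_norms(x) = [0.59, 0.62]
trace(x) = 0.39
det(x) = 0.40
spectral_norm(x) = 0.66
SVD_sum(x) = [[-0.18, -0.15], [0.49, 0.39]] + [[0.35, -0.44], [0.13, -0.17]]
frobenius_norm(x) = 0.90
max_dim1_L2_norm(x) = 0.66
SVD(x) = [[0.35, -0.94], [-0.94, -0.35]] @ diag([0.6648040338386357, 0.6064945148901827]) @ [[-0.78, -0.62], [-0.62, 0.78]]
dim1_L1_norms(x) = [0.76, 0.84]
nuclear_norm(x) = 1.27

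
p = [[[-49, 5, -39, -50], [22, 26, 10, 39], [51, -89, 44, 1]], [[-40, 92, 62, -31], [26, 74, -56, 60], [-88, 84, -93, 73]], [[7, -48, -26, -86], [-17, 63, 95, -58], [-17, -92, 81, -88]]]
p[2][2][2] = 81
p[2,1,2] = 95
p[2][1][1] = 63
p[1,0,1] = 92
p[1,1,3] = 60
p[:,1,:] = [[22, 26, 10, 39], [26, 74, -56, 60], [-17, 63, 95, -58]]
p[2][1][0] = -17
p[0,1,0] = 22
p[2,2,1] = -92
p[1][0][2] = 62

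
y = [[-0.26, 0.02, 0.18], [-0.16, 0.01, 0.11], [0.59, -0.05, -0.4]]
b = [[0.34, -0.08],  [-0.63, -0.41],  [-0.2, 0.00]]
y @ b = [[-0.14, 0.01], [-0.08, 0.01], [0.31, -0.03]]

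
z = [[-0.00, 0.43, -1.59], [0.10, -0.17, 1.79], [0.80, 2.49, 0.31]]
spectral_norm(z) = 2.65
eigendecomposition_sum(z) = [[-0.34, -0.91, -0.69], [0.44, 1.17, 0.89], [0.52, 1.39, 1.05]] + [[0.00, 0.0, -0.0], [-0.0, -0.00, 0.00], [-0.0, -0.0, 0.0]] + [[0.34, 1.33, -0.90], [-0.34, -1.34, 0.9], [0.28, 1.10, -0.74]]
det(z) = -0.01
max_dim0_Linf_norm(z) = 2.49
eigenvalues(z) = [1.88, 0.0, -1.74]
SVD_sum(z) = [[0.15, 0.50, -0.04], [-0.07, -0.24, 0.02], [0.75, 2.47, -0.18]] + [[-0.15,-0.06,-1.55], [0.17,0.07,1.77], [0.05,0.02,0.49]] + [[0.00, -0.0, -0.0], [0.00, -0.00, -0.0], [-0.0, 0.0, 0.00]]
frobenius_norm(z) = 3.59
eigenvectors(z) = [[0.45, -0.95, 0.61], [-0.58, 0.3, -0.61], [-0.68, 0.08, 0.5]]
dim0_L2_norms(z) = [0.81, 2.53, 2.41]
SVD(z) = [[0.20, 0.65, 0.74], [-0.10, -0.74, 0.67], [0.98, -0.2, -0.08]] @ diag([2.651635599422702, 2.4209556698252404, 0.0015141384456162652]) @ [[0.29, 0.95, -0.07],  [-0.10, -0.04, -0.99],  [0.95, -0.3, -0.08]]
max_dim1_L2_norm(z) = 2.63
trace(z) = 0.14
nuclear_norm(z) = 5.07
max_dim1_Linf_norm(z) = 2.49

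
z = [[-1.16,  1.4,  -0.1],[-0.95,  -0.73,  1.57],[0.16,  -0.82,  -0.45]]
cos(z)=[[0.81, 1.63, -1.06], [-1.24, 1.87, 1.34], [-0.17, -0.82, 1.55]]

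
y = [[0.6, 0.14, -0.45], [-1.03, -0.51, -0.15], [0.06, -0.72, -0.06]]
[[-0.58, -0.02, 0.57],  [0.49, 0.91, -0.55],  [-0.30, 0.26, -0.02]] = y @ [[-0.7, -0.59, 0.55],  [0.32, -0.34, 0.12],  [0.45, -0.84, -0.5]]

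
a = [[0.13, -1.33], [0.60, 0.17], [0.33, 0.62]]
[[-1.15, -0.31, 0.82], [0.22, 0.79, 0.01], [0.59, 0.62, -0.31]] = a@ [[0.12, 1.22, 0.18], [0.88, 0.35, -0.6]]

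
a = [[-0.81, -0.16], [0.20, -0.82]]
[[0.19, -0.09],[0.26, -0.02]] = a@[[-0.16, 0.1], [-0.36, 0.05]]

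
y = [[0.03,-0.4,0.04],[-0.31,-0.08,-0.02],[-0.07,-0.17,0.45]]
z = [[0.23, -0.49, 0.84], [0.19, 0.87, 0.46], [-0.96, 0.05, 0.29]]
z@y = [[0.1, -0.2, 0.40], [-0.3, -0.22, 0.2], [-0.06, 0.33, 0.09]]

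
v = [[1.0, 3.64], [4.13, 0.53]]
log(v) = [[1.35+1.48j,  0.19-1.47j],  [0.21-1.67j,  (1.33+1.67j)]]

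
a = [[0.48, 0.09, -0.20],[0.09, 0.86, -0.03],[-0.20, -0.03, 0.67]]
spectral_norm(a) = 0.91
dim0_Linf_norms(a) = [0.48, 0.86, 0.67]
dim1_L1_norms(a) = [0.77, 0.98, 0.9]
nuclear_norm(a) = 2.01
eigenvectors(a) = [[0.85, -0.39, 0.36], [-0.12, 0.53, 0.84], [0.51, 0.76, -0.40]]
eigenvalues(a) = [0.35, 0.75, 0.91]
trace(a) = 2.01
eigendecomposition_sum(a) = [[0.25, -0.03, 0.15], [-0.03, 0.0, -0.02], [0.15, -0.02, 0.09]] + [[0.11,-0.15,-0.22], [-0.15,0.21,0.3], [-0.22,0.30,0.43]] + [[0.12, 0.28, -0.13], [0.28, 0.65, -0.31], [-0.13, -0.31, 0.15]]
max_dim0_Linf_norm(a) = 0.86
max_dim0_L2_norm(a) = 0.87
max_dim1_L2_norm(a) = 0.87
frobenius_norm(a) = 1.23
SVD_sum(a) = [[0.12, 0.28, -0.13],[0.28, 0.65, -0.31],[-0.13, -0.31, 0.15]] + [[0.11, -0.15, -0.22], [-0.15, 0.21, 0.3], [-0.22, 0.3, 0.43]] + [[0.25,-0.03,0.15], [-0.03,0.00,-0.02], [0.15,-0.02,0.09]]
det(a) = 0.24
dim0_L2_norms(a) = [0.53, 0.87, 0.7]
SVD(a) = [[0.36,0.39,-0.85],[0.84,-0.53,0.12],[-0.4,-0.76,-0.51]] @ diag([0.9127975286887524, 0.7508066264022007, 0.34639584490904696]) @ [[0.36, 0.84, -0.40], [0.39, -0.53, -0.76], [-0.85, 0.12, -0.51]]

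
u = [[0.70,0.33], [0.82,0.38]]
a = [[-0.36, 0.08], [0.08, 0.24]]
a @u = [[-0.19, -0.09],[0.25, 0.12]]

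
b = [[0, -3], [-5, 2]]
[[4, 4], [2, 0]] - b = [[4, 7], [7, -2]]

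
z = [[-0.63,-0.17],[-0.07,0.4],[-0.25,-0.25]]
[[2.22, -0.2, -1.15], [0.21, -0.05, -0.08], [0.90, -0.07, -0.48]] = z@[[-3.51, 0.34, 1.8], [-0.08, -0.06, 0.12]]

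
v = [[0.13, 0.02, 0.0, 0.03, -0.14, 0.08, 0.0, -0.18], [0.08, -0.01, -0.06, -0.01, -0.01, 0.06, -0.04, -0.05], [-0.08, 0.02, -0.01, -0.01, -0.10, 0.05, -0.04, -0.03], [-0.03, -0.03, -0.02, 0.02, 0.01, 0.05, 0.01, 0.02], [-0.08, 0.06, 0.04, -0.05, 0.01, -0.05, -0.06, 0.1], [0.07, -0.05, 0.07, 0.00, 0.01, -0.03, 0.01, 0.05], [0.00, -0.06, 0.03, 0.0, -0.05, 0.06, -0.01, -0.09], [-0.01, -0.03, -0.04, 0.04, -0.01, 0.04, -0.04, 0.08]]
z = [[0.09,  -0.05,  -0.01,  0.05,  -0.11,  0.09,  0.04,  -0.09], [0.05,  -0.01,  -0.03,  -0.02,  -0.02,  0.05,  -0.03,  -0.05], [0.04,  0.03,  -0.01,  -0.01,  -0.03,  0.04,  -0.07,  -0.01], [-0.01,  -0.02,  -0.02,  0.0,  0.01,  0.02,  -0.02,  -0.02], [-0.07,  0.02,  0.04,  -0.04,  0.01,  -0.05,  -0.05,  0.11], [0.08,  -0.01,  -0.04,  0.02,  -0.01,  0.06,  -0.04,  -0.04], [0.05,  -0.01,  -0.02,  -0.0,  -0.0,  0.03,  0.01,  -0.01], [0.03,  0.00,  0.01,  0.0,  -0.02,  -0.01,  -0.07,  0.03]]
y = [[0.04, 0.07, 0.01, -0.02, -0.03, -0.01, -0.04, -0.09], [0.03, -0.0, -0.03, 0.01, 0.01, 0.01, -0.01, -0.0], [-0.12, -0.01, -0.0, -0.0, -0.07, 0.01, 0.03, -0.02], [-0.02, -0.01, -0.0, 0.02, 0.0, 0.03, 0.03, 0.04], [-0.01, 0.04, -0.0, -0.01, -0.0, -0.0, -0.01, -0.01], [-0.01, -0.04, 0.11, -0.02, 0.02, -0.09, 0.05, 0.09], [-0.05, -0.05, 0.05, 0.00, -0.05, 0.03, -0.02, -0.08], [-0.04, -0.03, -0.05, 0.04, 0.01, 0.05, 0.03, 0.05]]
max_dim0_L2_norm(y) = 0.16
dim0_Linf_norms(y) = [0.12, 0.07, 0.11, 0.04, 0.07, 0.09, 0.05, 0.09]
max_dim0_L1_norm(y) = 0.38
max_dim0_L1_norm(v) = 0.6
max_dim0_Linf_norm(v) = 0.18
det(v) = -0.00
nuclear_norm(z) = 0.67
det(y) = -0.00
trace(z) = 0.18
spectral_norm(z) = 0.29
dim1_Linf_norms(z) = [0.11, 0.05, 0.07, 0.02, 0.11, 0.08, 0.05, 0.07]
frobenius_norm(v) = 0.45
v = y + z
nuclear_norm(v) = 0.99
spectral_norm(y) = 0.21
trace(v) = 0.18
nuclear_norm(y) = 0.70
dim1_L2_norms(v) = [0.28, 0.13, 0.15, 0.08, 0.17, 0.13, 0.14, 0.12]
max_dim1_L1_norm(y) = 0.43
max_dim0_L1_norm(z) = 0.42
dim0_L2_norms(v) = [0.2, 0.11, 0.11, 0.07, 0.18, 0.15, 0.09, 0.25]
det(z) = 0.00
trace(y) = 0.00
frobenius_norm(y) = 0.33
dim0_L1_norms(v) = [0.48, 0.28, 0.27, 0.16, 0.34, 0.42, 0.21, 0.6]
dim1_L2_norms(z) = [0.21, 0.1, 0.1, 0.05, 0.16, 0.12, 0.06, 0.09]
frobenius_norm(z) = 0.34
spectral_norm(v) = 0.34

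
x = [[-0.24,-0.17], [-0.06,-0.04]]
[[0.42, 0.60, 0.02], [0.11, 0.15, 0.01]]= x @[[-1.76, -2.04, -0.68],[-0.01, -0.66, 0.85]]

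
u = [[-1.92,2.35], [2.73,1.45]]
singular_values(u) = [3.35, 2.75]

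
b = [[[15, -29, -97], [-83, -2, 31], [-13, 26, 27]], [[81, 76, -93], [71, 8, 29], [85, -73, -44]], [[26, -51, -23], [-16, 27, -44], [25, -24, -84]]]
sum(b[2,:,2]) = -151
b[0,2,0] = -13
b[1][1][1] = 8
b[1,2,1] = -73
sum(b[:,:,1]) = -42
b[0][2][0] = -13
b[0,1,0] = -83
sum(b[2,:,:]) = -164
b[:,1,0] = [-83, 71, -16]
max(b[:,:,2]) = 31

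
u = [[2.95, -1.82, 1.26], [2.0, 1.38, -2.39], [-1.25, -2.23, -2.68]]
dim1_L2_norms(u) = [3.69, 3.41, 3.7]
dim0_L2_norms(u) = [3.78, 3.19, 3.81]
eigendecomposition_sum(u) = [[(1.47+0.97j),-0.95+1.19j,(0.55-0.53j)], [1.04-1.29j,(1.03+0.99j),-0.45-0.56j], [(-0.55+0.54j),(-0.42-0.51j),(0.18+0.28j)]] + [[(1.47-0.97j),(-0.95-1.19j),0.55+0.53j], [1.04+1.29j,1.03-0.99j,-0.45+0.56j], [-0.55-0.54j,(-0.42+0.51j),0.18-0.28j]] + [[(0.01+0j), (0.08+0j), (0.17-0j)], [(-0.08-0j), (-0.68-0j), -1.49+0.00j], [-0.15-0.00j, (-1.39-0j), -3.03+0.00j]]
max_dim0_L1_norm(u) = 6.33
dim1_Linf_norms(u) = [2.95, 2.39, 2.68]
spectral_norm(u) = 4.09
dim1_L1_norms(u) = [6.03, 5.77, 6.16]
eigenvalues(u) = [(2.68+2.24j), (2.68-2.24j), (-3.71+0j)]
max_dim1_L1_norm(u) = 6.16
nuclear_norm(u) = 10.75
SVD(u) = [[-0.69,-0.4,0.60], [0.07,-0.86,-0.51], [0.72,-0.31,0.62]] @ diag([4.085092990333401, 3.477583566186405, 3.186726816110718]) @ [[-0.69, -0.06, -0.72], [-0.73, 0.07, 0.68], [-0.01, -1.00, 0.09]]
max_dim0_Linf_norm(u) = 2.95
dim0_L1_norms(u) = [6.2, 5.43, 6.33]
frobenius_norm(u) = 6.24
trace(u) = 1.65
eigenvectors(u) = [[0.69+0.00j, (0.69-0j), -0.05+0.00j], [0.06-0.65j, 0.06+0.65j, (0.44+0j)], [-0.06+0.30j, -0.06-0.30j, 0.90+0.00j]]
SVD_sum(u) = [[1.94,0.17,2.05], [-0.18,-0.02,-0.19], [-2.02,-0.18,-2.12]] + [[1.02,-0.1,-0.96], [2.17,-0.21,-2.05], [0.79,-0.08,-0.74]] + [[-0.02,-1.9,0.18], [0.01,1.61,-0.15], [-0.02,-1.97,0.18]]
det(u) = -45.27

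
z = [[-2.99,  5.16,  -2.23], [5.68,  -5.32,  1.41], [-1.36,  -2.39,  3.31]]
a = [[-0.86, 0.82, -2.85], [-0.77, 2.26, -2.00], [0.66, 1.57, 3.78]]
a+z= [[-3.85, 5.98, -5.08],[4.91, -3.06, -0.59],[-0.70, -0.82, 7.09]]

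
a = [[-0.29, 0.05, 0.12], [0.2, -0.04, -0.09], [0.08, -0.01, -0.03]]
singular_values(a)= [0.4, 0.01, 0.0]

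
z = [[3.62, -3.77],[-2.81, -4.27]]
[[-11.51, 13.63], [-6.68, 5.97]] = z @ [[-0.92, 1.37], [2.17, -2.3]]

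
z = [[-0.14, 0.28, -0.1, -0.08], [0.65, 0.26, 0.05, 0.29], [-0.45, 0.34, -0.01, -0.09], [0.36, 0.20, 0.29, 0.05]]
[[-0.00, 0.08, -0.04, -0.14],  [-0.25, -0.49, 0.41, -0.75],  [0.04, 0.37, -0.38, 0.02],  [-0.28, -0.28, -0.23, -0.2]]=z @ [[-0.32, -0.91, 0.62, -0.46], [-0.27, -0.02, -0.22, -0.79], [-0.41, 0.11, -1.51, 0.57], [0.16, 0.35, 0.48, -0.93]]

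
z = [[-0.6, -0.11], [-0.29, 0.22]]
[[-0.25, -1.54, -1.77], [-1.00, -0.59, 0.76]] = z @ [[1.0,2.47,1.87], [-3.21,0.57,5.91]]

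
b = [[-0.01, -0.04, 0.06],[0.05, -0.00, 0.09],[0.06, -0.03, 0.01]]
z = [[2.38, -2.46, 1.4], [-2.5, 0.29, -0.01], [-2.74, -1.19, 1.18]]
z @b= [[-0.06,  -0.14,  -0.06], [0.04,  0.1,  -0.12], [0.04,  0.07,  -0.26]]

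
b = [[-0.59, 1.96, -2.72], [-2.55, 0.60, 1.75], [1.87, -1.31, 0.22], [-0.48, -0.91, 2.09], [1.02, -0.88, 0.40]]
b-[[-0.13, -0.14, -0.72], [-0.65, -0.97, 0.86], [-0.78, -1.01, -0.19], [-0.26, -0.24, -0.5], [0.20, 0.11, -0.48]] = [[-0.46, 2.1, -2.00], [-1.9, 1.57, 0.89], [2.65, -0.30, 0.41], [-0.22, -0.67, 2.59], [0.82, -0.99, 0.88]]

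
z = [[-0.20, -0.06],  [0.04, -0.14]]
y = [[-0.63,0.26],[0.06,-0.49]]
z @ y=[[0.12, -0.02], [-0.03, 0.08]]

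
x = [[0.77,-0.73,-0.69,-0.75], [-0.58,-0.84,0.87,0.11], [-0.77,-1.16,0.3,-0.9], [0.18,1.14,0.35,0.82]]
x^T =[[0.77, -0.58, -0.77, 0.18],[-0.73, -0.84, -1.16, 1.14],[-0.69, 0.87, 0.30, 0.35],[-0.75, 0.11, -0.9, 0.82]]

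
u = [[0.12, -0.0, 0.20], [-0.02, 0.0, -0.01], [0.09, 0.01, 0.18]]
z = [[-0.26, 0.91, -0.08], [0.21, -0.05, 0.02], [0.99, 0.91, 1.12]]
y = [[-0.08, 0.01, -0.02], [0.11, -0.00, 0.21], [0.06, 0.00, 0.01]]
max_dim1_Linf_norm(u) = 0.2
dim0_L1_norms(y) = [0.25, 0.01, 0.24]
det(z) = -0.20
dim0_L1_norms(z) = [1.46, 1.87, 1.22]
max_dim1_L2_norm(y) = 0.24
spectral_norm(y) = 0.25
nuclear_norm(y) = 0.33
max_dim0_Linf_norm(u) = 0.2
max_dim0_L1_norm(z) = 1.87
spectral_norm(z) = 1.78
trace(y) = -0.07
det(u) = -0.00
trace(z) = 0.81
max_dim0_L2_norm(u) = 0.27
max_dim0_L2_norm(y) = 0.21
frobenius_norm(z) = 2.00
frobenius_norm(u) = 0.31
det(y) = 0.00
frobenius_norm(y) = 0.26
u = z @ y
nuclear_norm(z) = 2.81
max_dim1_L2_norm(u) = 0.23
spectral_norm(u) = 0.31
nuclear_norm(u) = 0.33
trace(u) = 0.30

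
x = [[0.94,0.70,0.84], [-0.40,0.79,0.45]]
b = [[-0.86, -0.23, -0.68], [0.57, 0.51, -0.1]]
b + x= [[0.08, 0.47, 0.16], [0.17, 1.3, 0.35]]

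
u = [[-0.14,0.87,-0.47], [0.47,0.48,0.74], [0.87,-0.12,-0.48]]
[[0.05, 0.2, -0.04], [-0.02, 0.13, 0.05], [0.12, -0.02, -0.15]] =u @ [[0.09, 0.02, -0.10], [0.02, 0.24, 0.01], [-0.10, 0.01, 0.13]]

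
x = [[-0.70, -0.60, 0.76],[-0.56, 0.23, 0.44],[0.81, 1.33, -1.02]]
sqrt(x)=[[(0.03+0.48j), 0.43j, 0.03-0.53j],[(-0.26+0.25j), 0.71+0.22j, (0.08-0.27j)],[(-0.18-0.68j), 0.58-0.60j, (0.08+0.74j)]]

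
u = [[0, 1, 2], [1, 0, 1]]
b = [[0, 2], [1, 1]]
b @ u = [[2, 0, 2], [1, 1, 3]]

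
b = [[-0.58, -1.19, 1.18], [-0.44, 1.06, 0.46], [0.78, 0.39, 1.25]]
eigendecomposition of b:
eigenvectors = [[0.92,0.41,0.15], [0.23,-0.89,0.54], [-0.32,-0.22,0.83]]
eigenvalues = [-1.29, 1.38, 1.65]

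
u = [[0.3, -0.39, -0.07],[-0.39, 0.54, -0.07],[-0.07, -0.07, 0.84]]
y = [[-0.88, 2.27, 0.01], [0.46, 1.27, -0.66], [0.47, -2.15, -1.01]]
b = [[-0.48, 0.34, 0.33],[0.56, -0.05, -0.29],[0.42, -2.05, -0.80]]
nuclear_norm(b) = 3.02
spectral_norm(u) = 0.86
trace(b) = -1.33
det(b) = 0.01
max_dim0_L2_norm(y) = 3.37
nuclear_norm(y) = 5.35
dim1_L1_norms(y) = [3.16, 2.39, 3.63]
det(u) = 0.00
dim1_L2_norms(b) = [0.67, 0.63, 2.24]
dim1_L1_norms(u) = [0.76, 1.0, 0.98]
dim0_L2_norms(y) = [1.1, 3.37, 1.21]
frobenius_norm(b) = 2.42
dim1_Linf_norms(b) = [0.48, 0.56, 2.05]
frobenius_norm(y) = 3.75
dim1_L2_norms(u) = [0.5, 0.67, 0.85]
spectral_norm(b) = 2.32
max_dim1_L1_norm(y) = 3.63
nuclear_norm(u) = 1.68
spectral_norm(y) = 3.49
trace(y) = -0.62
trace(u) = 1.68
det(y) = 2.71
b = u @ y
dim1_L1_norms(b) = [1.15, 0.9, 3.27]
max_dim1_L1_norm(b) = 3.27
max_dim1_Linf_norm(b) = 2.05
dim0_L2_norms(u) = [0.5, 0.67, 0.85]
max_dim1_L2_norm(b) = 2.24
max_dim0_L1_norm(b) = 2.44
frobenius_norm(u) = 1.19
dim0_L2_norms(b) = [0.85, 2.08, 0.91]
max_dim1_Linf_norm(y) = 2.27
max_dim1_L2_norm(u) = 0.85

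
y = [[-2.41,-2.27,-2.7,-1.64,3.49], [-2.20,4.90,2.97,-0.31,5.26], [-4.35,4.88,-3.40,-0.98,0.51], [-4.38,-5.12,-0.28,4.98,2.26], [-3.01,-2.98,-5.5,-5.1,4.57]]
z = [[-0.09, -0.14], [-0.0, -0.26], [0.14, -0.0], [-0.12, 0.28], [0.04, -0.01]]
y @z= [[0.18, 0.43], [0.86, -1.11], [0.05, -0.94], [-0.15, 3.32], [0.30, -0.28]]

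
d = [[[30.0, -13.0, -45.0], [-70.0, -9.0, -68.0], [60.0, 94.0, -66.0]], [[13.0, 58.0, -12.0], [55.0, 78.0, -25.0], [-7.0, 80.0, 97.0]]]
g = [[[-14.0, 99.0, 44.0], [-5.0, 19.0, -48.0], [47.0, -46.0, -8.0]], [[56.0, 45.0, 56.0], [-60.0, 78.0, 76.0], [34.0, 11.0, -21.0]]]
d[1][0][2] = -12.0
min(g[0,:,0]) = -14.0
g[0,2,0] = 47.0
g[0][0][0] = -14.0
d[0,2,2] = -66.0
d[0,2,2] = -66.0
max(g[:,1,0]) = -5.0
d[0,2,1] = 94.0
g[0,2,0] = 47.0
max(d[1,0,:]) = 58.0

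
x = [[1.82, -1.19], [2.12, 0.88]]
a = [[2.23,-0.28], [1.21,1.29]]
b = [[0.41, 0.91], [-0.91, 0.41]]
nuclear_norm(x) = 4.27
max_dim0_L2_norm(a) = 2.54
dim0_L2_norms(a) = [2.54, 1.32]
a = x + b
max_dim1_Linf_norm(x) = 2.12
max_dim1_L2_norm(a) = 2.25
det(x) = 4.12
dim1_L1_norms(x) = [3.01, 3.0]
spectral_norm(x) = 2.80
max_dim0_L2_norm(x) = 2.79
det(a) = 3.22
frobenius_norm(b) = 1.41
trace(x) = 2.70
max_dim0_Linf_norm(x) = 2.12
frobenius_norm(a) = 2.86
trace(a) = 3.52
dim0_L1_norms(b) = [1.32, 1.32]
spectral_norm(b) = 1.00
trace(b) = 0.82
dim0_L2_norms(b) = [1.0, 1.0]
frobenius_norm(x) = 3.16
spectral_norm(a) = 2.57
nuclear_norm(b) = 2.00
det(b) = 1.00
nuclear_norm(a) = 3.82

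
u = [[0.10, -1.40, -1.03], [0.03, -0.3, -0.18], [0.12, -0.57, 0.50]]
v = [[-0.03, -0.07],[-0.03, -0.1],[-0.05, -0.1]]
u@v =[[0.09,0.24],  [0.02,0.05],  [-0.01,-0.00]]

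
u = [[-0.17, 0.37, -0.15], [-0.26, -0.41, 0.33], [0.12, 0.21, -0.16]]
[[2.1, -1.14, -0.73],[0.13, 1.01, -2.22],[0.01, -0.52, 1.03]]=u@[[-4.86, 1.48, 5.32], [4.13, -1.35, -1.15], [1.7, 2.56, -3.97]]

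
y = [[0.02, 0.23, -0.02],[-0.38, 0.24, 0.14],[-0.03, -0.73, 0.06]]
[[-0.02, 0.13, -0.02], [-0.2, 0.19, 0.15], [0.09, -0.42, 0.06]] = y@[[0.38,-0.15,-0.15], [-0.15,0.58,-0.02], [-0.15,-0.02,0.69]]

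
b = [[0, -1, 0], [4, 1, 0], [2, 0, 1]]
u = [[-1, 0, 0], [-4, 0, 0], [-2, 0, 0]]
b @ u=[[4, 0, 0], [-8, 0, 0], [-4, 0, 0]]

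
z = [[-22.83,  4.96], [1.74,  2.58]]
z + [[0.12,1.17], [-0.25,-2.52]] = [[-22.71,6.13],[1.49,0.06]]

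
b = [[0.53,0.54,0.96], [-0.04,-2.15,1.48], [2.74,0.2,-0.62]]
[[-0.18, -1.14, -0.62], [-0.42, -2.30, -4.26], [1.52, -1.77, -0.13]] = b@[[0.47, -0.89, -0.39], [-0.09, 0.44, 1.22], [-0.40, -0.94, -1.12]]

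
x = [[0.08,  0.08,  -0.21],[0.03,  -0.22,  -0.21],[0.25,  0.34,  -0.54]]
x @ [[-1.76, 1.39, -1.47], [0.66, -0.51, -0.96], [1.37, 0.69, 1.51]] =[[-0.38, -0.07, -0.51], [-0.49, 0.01, -0.15], [-0.96, -0.2, -1.51]]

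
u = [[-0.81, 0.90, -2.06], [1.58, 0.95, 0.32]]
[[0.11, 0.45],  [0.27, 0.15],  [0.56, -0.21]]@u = [[0.62,0.53,-0.08], [0.02,0.39,-0.51], [-0.79,0.3,-1.22]]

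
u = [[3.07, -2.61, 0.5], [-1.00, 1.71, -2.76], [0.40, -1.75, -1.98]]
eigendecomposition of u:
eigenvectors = [[0.86,-0.82,0.16], [-0.47,-0.54,0.52], [0.18,0.2,0.84]]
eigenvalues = [4.59, 1.21, -3.0]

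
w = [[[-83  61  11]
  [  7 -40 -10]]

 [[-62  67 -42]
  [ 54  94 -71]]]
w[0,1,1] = -40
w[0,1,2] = -10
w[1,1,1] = 94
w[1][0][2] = -42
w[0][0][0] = -83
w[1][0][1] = 67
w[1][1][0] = 54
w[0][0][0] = -83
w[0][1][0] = 7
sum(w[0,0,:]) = -11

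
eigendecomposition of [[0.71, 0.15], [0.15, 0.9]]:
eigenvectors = [[-0.88, -0.48], [0.48, -0.88]]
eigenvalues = [0.63, 0.98]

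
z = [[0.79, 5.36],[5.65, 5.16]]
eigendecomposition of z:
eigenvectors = [[-0.82, -0.55],[0.57, -0.83]]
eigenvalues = [-2.95, 8.9]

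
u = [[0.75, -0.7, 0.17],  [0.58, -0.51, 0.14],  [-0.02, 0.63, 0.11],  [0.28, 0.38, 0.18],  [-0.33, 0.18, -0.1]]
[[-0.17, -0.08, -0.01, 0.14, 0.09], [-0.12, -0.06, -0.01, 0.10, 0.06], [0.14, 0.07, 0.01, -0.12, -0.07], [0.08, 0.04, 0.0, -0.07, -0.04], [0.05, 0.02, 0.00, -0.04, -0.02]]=u@[[-0.04,-0.02,-0.0,0.03,0.02], [0.21,0.1,0.01,-0.18,-0.11], [0.05,0.02,0.00,-0.04,-0.02]]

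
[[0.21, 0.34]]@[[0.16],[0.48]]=[[0.20]]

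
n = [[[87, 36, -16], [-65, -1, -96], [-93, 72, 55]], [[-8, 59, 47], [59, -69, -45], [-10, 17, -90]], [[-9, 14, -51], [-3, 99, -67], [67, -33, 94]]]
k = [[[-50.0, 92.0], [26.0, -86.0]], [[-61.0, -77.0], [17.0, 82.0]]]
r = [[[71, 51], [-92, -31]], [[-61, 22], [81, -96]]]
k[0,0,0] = -50.0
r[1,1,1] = -96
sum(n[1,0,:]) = 98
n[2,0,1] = 14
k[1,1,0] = 17.0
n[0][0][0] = 87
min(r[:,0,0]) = -61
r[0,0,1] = 51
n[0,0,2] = -16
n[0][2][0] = -93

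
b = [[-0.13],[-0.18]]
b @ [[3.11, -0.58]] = [[-0.40, 0.08], [-0.56, 0.10]]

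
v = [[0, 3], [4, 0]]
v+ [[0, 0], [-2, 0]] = [[0, 3], [2, 0]]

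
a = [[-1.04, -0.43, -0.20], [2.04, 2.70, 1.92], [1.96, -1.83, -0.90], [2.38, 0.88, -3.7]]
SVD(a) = [[0.09, 0.23, -0.2], [0.08, -0.95, 0.16], [-0.4, 0.17, 0.88], [-0.91, -0.13, -0.40]] @ diag([4.813258888974399, 4.066913063797399, 2.206027424857403]) @ [[-0.60, 0.02, 0.80], [-0.53, -0.76, -0.38], [0.6, -0.65, 0.47]]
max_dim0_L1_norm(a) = 7.42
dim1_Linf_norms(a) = [1.04, 2.7, 1.96, 3.7]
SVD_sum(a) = [[-0.27, 0.01, 0.36], [-0.22, 0.01, 0.29], [1.16, -0.04, -1.55], [2.62, -0.09, -3.49]] + [[-0.51, -0.72, -0.36], [2.04, 2.93, 1.46], [-0.37, -0.52, -0.26], [0.28, 0.4, 0.20]] + [[-0.26, 0.28, -0.20], [0.22, -0.23, 0.17], [1.16, -1.27, 0.91], [-0.52, 0.57, -0.41]]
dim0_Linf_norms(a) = [2.38, 2.7, 3.7]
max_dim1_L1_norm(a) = 6.96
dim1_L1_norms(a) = [1.67, 6.66, 4.69, 6.96]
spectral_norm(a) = 4.81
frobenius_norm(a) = 6.68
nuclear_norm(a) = 11.09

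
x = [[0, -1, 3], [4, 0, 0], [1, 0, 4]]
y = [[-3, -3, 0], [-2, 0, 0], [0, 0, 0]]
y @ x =[[-12, 3, -9], [0, 2, -6], [0, 0, 0]]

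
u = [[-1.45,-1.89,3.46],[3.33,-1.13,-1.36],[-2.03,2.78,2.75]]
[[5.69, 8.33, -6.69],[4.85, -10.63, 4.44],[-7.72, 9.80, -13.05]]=u@ [[0.73, -2.51, -0.66], [-2.71, 0.23, -1.94], [0.47, 1.48, -3.27]]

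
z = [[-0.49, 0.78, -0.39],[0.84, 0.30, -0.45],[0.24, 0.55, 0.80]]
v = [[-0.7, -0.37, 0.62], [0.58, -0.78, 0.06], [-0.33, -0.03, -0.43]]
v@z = [[0.18, -0.32, 0.94], [-0.92, 0.25, 0.17], [0.03, -0.50, -0.2]]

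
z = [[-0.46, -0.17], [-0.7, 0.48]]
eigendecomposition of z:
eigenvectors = [[-0.83,0.16], [-0.55,-0.99]]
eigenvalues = [-0.57, 0.59]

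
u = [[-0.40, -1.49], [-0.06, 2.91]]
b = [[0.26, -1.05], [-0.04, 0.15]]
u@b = [[-0.04, 0.2], [-0.13, 0.50]]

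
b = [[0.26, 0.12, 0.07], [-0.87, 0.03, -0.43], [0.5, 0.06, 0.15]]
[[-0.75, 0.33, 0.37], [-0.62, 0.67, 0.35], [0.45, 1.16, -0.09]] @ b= [[-0.3, -0.06, -0.14], [-0.57, -0.03, -0.28], [-0.94, 0.08, -0.48]]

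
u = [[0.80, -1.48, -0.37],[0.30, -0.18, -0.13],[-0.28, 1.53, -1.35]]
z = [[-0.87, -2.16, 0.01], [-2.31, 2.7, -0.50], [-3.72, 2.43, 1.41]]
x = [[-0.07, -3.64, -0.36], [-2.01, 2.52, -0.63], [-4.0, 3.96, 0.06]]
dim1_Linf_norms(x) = [3.64, 2.52, 4.0]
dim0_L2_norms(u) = [0.9, 2.14, 1.41]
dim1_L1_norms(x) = [4.07, 5.16, 8.02]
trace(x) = 2.51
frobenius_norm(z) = 6.33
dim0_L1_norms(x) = [6.08, 10.12, 1.05]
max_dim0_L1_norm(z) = 7.29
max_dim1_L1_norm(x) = 8.02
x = u + z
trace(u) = -0.73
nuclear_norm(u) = 3.81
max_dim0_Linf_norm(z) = 3.72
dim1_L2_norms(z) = [2.33, 3.59, 4.66]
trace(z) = 3.24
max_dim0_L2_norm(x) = 5.94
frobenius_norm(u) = 2.71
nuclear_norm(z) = 9.27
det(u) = -0.45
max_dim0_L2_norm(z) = 4.46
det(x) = -10.56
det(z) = -15.38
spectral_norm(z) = 5.74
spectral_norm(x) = 7.05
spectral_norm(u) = 2.39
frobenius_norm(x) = 7.47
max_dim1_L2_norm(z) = 4.66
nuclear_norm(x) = 10.08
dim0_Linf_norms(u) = [0.8, 1.53, 1.35]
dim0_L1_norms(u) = [1.38, 3.19, 1.85]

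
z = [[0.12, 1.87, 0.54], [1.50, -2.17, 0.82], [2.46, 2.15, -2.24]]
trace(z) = -4.29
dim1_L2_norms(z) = [1.95, 2.76, 3.96]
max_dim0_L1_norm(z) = 6.19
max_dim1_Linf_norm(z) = 2.46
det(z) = 15.05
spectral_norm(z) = 4.21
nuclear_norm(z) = 8.28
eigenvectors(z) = [[0.67, 0.5, 0.26], [0.39, -0.48, -0.69], [0.63, -0.72, 0.67]]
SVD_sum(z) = [[0.49,0.91,-0.61],[-0.59,-1.10,0.74],[1.54,2.87,-1.91]] + [[-0.84, 0.58, 0.19], [1.84, -1.26, -0.41], [0.98, -0.67, -0.22]] + [[0.48, 0.38, 0.96], [0.25, 0.2, 0.50], [-0.06, -0.04, -0.11]]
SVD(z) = [[-0.28, 0.37, -0.88], [0.34, -0.82, -0.46], [-0.89, -0.43, 0.1]] @ diag([4.214361461495594, 2.776852145554936, 1.286137486269516]) @ [[-0.41,  -0.76,  0.51], [-0.81,  0.56,  0.18], [-0.42,  -0.34,  -0.84]]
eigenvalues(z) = [1.72, -2.49, -3.52]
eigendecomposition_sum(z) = [[1.06, 0.67, 0.28], [0.62, 0.39, 0.17], [1.0, 0.63, 0.27]] + [[-0.97, 0.40, 0.78], [0.94, -0.39, -0.76], [1.4, -0.58, -1.13]] + [[0.02, 0.8, -0.52], [-0.06, -2.17, 1.42], [0.06, 2.10, -1.37]]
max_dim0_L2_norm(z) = 3.58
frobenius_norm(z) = 5.21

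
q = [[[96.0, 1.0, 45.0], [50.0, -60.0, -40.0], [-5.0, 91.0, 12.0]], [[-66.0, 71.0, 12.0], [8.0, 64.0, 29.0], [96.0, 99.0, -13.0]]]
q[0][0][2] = 45.0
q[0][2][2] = 12.0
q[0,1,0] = 50.0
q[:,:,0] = [[96.0, 50.0, -5.0], [-66.0, 8.0, 96.0]]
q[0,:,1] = [1.0, -60.0, 91.0]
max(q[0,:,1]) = 91.0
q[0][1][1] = -60.0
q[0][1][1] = -60.0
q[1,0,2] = 12.0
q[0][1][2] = -40.0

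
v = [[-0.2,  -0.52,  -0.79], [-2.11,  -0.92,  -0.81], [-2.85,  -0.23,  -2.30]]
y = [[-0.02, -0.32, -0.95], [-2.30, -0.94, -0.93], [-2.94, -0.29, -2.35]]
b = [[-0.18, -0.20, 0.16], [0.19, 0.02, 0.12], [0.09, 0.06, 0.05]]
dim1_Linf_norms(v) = [0.79, 2.11, 2.85]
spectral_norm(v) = 4.37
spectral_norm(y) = 4.57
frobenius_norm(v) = 4.51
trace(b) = -0.11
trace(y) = -3.31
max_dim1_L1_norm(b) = 0.54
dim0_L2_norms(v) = [3.55, 1.08, 2.56]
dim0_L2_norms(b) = [0.28, 0.21, 0.21]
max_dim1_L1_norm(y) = 5.58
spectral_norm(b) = 0.34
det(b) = 0.00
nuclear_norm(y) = 6.19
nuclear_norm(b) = 0.59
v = y + b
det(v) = 2.63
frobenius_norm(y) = 4.72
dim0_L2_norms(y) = [3.73, 1.03, 2.7]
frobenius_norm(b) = 0.40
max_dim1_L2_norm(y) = 3.77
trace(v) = -3.42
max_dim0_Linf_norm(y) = 2.94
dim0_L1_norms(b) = [0.46, 0.28, 0.33]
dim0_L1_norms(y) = [5.26, 1.55, 4.23]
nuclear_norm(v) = 5.94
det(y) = 2.81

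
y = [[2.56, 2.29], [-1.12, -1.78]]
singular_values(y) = [4.0, 0.5]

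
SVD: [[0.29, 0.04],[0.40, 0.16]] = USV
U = [[-0.56, -0.83],[-0.83, 0.56]]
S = [0.52, 0.06]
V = [[-0.95,-0.30], [-0.3,0.95]]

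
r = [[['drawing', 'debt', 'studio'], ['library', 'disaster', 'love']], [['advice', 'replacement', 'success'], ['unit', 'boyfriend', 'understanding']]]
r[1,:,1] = ['replacement', 'boyfriend']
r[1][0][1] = 'replacement'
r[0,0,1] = 'debt'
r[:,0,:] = [['drawing', 'debt', 'studio'], ['advice', 'replacement', 'success']]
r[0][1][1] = 'disaster'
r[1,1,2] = 'understanding'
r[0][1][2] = 'love'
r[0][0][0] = 'drawing'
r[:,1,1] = ['disaster', 'boyfriend']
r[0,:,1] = ['debt', 'disaster']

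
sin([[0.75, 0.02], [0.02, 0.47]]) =[[0.68, 0.02],  [0.02, 0.45]]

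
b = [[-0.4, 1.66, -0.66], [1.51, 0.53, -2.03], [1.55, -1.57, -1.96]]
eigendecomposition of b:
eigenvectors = [[0.11, -0.74, -0.6], [-0.52, -0.17, -0.79], [-0.85, -0.65, 0.08]]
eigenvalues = [-3.12, -0.59, 1.88]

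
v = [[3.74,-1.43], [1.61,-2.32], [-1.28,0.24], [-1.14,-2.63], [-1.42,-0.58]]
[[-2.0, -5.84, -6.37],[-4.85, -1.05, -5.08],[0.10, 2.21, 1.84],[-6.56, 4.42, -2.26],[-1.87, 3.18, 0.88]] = v @ [[0.36, -1.89, -1.18],[2.34, -0.86, 1.37]]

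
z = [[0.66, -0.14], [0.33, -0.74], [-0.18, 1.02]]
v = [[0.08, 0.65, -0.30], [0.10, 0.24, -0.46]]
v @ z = [[0.32,-0.8],[0.23,-0.66]]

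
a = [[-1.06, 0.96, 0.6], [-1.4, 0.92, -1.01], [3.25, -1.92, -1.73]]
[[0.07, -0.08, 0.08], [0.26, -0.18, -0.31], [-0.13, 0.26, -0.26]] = a@ [[-0.04, 0.10, 0.03], [0.1, 0.00, -0.03], [-0.11, 0.04, 0.24]]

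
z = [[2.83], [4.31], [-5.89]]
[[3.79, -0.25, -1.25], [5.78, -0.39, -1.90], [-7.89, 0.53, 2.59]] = z @ [[1.34, -0.09, -0.44]]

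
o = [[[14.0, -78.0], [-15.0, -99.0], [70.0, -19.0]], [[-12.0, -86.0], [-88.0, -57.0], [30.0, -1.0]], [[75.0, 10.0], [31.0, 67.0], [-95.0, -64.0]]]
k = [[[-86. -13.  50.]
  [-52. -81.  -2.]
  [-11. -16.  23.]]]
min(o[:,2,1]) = -64.0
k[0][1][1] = -81.0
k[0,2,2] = 23.0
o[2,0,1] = 10.0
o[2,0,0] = 75.0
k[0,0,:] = [-86.0, -13.0, 50.0]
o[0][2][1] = -19.0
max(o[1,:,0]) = 30.0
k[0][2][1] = -16.0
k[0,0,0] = -86.0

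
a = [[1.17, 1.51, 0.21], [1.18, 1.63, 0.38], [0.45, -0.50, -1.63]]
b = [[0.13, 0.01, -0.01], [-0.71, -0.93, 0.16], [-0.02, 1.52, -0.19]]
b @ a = [[0.16, 0.22, 0.05], [-1.86, -2.67, -0.76], [1.68, 2.54, 0.88]]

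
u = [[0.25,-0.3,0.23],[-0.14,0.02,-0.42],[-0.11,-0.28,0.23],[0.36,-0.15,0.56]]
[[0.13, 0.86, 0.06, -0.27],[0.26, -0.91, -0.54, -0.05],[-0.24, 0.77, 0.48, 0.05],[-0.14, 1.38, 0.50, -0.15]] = u @ [[0.99,  0.17,  -1.16,  -0.87], [-0.34,  -1.15,  0.13,  0.51], [-0.97,  2.05,  1.68,  0.43]]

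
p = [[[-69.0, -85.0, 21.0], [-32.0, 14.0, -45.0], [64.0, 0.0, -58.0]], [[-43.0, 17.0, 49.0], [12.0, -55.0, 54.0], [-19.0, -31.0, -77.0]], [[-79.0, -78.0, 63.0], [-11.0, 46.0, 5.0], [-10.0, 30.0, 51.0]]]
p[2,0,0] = -79.0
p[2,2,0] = -10.0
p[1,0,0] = -43.0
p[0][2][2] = -58.0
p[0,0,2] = 21.0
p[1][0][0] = -43.0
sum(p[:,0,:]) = -204.0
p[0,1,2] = -45.0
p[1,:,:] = [[-43.0, 17.0, 49.0], [12.0, -55.0, 54.0], [-19.0, -31.0, -77.0]]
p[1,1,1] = -55.0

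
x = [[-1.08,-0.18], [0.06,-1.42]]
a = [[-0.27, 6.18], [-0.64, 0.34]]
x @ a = [[0.41, -6.74], [0.89, -0.11]]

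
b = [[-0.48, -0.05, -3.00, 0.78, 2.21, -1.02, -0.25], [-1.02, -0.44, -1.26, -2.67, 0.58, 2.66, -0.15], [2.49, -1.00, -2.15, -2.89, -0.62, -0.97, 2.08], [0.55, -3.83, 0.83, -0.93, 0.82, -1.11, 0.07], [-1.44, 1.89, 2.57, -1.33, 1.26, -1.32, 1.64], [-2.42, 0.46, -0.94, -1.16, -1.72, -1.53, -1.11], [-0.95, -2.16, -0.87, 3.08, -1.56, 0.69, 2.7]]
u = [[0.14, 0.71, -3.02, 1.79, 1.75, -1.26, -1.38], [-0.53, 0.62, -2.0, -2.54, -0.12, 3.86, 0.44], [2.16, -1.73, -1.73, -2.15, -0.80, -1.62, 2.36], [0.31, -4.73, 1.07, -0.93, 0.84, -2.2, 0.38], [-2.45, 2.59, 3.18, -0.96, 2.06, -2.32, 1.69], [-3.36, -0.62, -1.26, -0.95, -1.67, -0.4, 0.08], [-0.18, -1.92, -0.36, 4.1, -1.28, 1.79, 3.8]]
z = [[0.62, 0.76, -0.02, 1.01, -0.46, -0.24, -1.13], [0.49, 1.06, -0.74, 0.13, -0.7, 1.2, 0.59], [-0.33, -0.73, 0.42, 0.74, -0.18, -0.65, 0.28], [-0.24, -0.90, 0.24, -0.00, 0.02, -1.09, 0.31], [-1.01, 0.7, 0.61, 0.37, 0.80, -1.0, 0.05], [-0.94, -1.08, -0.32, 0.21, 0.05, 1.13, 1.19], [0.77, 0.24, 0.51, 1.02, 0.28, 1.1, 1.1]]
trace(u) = 3.56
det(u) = 51756.82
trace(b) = -1.57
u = b + z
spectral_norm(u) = 7.16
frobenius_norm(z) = 4.98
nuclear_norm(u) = 35.02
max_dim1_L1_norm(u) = 15.25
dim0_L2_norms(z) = [1.81, 2.18, 1.23, 1.68, 1.21, 2.57, 2.1]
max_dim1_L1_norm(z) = 5.02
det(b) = 24324.13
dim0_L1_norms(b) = [9.35, 9.83, 11.62, 12.84, 8.77, 9.3, 8.0]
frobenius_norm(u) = 13.90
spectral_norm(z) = 3.08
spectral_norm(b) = 5.88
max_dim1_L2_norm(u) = 6.32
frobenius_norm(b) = 11.76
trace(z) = 5.13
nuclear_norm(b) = 30.36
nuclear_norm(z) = 11.27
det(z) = 3.11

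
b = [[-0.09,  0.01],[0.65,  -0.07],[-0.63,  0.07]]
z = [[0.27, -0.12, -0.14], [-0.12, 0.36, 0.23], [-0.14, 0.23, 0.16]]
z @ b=[[-0.01, 0.00], [0.1, -0.01], [0.06, -0.01]]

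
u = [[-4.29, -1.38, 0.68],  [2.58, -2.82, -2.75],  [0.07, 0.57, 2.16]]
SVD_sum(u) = [[-2.87, 0.86, 1.84], [3.46, -1.04, -2.22], [-0.99, 0.3, 0.64]] + [[-1.48, -2.09, -1.33], [-1.02, -1.44, -0.91], [0.74, 1.05, 0.66]] + [[0.06, -0.15, 0.17], [0.14, -0.35, 0.38], [0.32, -0.77, 0.86]]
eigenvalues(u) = [(-3.43+1.78j), (-3.43-1.78j), (1.91+0j)]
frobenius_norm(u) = 6.92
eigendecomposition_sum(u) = [[(-2.16-0.02j), (-0.71-1.47j), (0.13-0.68j)], [1.32+2.65j, -1.36+1.78j, -0.91+0.26j], [(-0.02-0.28j), 0.18-0.11j, (0.09+0.01j)]] + [[(-2.16+0.02j),(-0.71+1.47j),0.13+0.68j],[(1.32-2.65j),-1.36-1.78j,(-0.91-0.26j)],[-0.02+0.28j,0.18+0.11j,0.09-0.01j]] + [[0.02+0.00j, (0.04-0j), (0.42-0j)], [-0.05-0.00j, -0.10+0.00j, -0.92+0.00j], [0.11+0.00j, 0.21-0.00j, 1.98-0.00j]]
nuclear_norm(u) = 10.76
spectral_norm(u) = 5.64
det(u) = 28.50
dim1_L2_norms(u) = [4.56, 4.71, 2.24]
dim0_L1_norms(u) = [6.94, 4.77, 5.59]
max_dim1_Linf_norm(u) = 4.29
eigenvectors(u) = [[(-0.26+0.52j), -0.26-0.52j, (0.19+0j)], [0.81+0.00j, (0.81-0j), (-0.41+0j)], [-0.07-0.03j, (-0.07+0.03j), (0.89+0j)]]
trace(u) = -4.95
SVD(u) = [[-0.62, -0.76, 0.17], [0.75, -0.52, 0.40], [-0.22, 0.38, 0.90]] @ diag([5.638815159677475, 3.7898809760637313, 1.3334788270766498]) @ [[0.82, -0.24, -0.52], [0.51, 0.72, 0.46], [0.27, -0.64, 0.72]]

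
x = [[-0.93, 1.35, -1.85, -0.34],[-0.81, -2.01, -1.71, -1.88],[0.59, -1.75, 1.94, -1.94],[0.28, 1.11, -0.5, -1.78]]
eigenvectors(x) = [[0.52+0.00j, 0.90+0.00j, -0.09-0.31j, -0.09+0.31j], [0.15+0.00j, (-0.28+0j), (0.78+0j), (0.78-0j)], [(-0.82+0j), -0.32+0.00j, (0.29-0.05j), (0.29+0.05j)], [0.18+0.00j, (0.09+0j), -0.16-0.43j, -0.16+0.43j]]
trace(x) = -2.78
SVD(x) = [[-0.4, 0.52, -0.18, -0.73], [0.44, 0.76, 0.43, 0.2], [0.8, -0.16, -0.30, -0.49], [0.02, 0.34, -0.83, 0.44]] @ diag([3.965173488978193, 3.535522459065573, 2.161656905806291, 0.38938357095207843]) @ [[0.13,-0.71,0.39,-0.57], [-0.31,-0.05,-0.78,-0.54], [-0.28,-0.69,-0.27,0.61], [0.9,-0.13,-0.41,0.08]]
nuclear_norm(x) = 10.05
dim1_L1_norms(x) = [4.47, 6.41, 6.22, 3.67]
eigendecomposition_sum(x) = [[(-0.38+0j), 0.60+0.00j, -1.47+0.00j, (0.46+0j)], [(-0.11+0j), (0.18+0j), -0.44+0.00j, 0.13+0.00j], [(0.6-0j), (-0.95-0j), 2.36-0.00j, (-0.73+0j)], [(-0.13+0j), 0.20+0.00j, -0.51+0.00j, (0.16+0j)]] + [[(-0.89+0j),(0.17+0j),-0.38+0.00j,0.68-0.00j], [(0.28-0j),-0.05-0.00j,(0.12-0j),(-0.21+0j)], [0.31-0.00j,-0.06-0.00j,0.13-0.00j,-0.24+0.00j], [-0.09+0.00j,(0.02+0j),-0.04+0.00j,0.07-0.00j]] + [[(0.17+0.16j), (0.29+0.37j), (-0+0.3j), (-0.74+0.61j)], [-0.49+0.28j, -1.07+0.42j, -0.70-0.21j, (-0.9-2.15j)], [-0.16+0.14j, (-0.37+0.23j), -0.27-0.03j, (-0.49-0.74j)], [(0.25+0.21j), 0.44+0.50j, (0.02+0.43j), -1.00+0.92j]] + [[(0.17-0.16j), (0.29-0.37j), (-0-0.3j), -0.74-0.61j], [(-0.49-0.28j), (-1.07-0.42j), (-0.7+0.21j), (-0.9+2.15j)], [(-0.16-0.14j), (-0.37-0.23j), (-0.27+0.03j), -0.49+0.74j], [0.25-0.21j, (0.44-0.5j), (0.02-0.43j), -1.00-0.92j]]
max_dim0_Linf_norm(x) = 2.01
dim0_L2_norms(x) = [1.4, 3.19, 3.22, 3.25]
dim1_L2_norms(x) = [2.5, 3.34, 3.31, 2.17]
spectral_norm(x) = 3.97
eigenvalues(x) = [(2.31+0j), (-0.74+0j), (-2.18+1.47j), (-2.18-1.47j)]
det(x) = -11.80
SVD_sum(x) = [[-0.20, 1.13, -0.63, 0.92], [0.22, -1.23, 0.68, -1.00], [0.4, -2.26, 1.24, -1.83], [0.01, -0.05, 0.03, -0.04]] + [[-0.58,-0.09,-1.44,-1.0], [-0.84,-0.13,-2.10,-1.46], [0.18,0.03,0.44,0.31], [-0.38,-0.06,-0.95,-0.66]] + [[0.11, 0.27, 0.1, -0.23], [-0.26, -0.65, -0.25, 0.57], [0.18, 0.46, 0.18, -0.40], [0.5, 1.24, 0.49, -1.09]] + [[-0.26, 0.04, 0.12, -0.02],[0.07, -0.01, -0.03, 0.01],[-0.17, 0.02, 0.08, -0.02],[0.15, -0.02, -0.07, 0.01]]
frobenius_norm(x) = 5.75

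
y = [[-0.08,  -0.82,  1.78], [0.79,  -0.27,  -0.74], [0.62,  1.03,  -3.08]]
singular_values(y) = [3.9, 0.9, 0.0]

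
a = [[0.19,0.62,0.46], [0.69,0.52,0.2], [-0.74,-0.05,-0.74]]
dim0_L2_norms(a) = [1.03, 0.81, 0.89]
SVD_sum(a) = [[0.46, 0.29, 0.39], [0.56, 0.36, 0.47], [-0.66, -0.42, -0.56]] + [[-0.11, 0.32, -0.11], [-0.06, 0.17, -0.06], [-0.13, 0.37, -0.12]] + [[-0.16, 0.01, 0.18], [0.19, -0.01, -0.22], [0.05, -0.00, -0.06]]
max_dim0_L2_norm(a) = 1.03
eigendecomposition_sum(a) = [[(-0.05+0.26j), (0.09-0.13j), (0.16+0.14j)],[(0.12-0.08j), (-0.08+0.01j), -0.00-0.12j],[(-0.3-0.31j), (0.09+0.23j), (-0.34+0.08j)]] + [[(-0.05-0.26j), (0.09+0.13j), (0.16-0.14j)], [0.12+0.08j, (-0.08-0.01j), -0.00+0.12j], [(-0.3+0.31j), 0.09-0.23j, (-0.34-0.08j)]] + [[(0.29-0j), 0.45+0.00j, 0.14+0.00j], [0.44-0.00j, (0.68+0j), 0.21+0.00j], [(-0.14+0j), -0.22-0.00j, -0.07-0.00j]]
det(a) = 0.31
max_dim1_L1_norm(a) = 1.53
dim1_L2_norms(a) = [0.8, 0.89, 1.05]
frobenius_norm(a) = 1.59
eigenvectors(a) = [[-0.30-0.41j, -0.30+0.41j, (0.53+0j)], [(-0.06+0.27j), (-0.06-0.27j), (0.81+0j)], [(0.82+0j), 0.82-0.00j, -0.26+0.00j]]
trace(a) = -0.03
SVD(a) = [[-0.47, -0.62, 0.63], [-0.57, -0.33, -0.75], [0.67, -0.71, -0.2]] @ diag([1.4270161354589115, 0.5783569065097561, 0.38135054455498135]) @ [[-0.69, -0.44, -0.58], [0.31, -0.9, 0.30], [-0.65, 0.03, 0.76]]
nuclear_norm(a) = 2.39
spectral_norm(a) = 1.43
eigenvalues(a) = [(-0.47+0.36j), (-0.47-0.36j), (0.91+0j)]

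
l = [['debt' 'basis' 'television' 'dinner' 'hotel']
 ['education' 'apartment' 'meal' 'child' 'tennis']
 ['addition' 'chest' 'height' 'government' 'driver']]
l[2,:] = ['addition', 'chest', 'height', 'government', 'driver']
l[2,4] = 'driver'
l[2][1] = 'chest'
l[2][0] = 'addition'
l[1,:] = ['education', 'apartment', 'meal', 'child', 'tennis']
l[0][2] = 'television'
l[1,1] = 'apartment'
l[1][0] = 'education'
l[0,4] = 'hotel'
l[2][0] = 'addition'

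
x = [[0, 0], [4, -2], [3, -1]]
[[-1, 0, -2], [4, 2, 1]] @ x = [[-6, 2], [11, -5]]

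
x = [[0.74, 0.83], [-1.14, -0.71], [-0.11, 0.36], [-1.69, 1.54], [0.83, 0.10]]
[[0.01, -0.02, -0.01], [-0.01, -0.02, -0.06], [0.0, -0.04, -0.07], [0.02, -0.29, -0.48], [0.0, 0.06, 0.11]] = x@[[-0.00, 0.08, 0.15],  [0.01, -0.10, -0.15]]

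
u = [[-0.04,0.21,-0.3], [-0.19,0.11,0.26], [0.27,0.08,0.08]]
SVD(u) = [[0.78, 0.41, 0.48], [-0.63, 0.51, 0.59], [-0.0, -0.76, 0.65]] @ diag([0.41723656712105067, 0.33174007760277846, 0.23035226929453878]) @ [[0.21, 0.22, -0.95], [-0.96, 0.25, -0.15], [0.20, 0.94, 0.27]]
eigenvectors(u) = [[0.71+0.00j, 0.71-0.00j, 0.08+0.00j], [(-0.13+0.49j), (-0.13-0.49j), (0.85+0j)], [(-0.07-0.49j), -0.07+0.49j, (0.52+0j)]]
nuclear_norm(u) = 0.98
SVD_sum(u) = [[0.07, 0.07, -0.31],[-0.06, -0.06, 0.25],[-0.0, -0.00, 0.0]] + [[-0.13,  0.03,  -0.02], [-0.16,  0.04,  -0.03], [0.24,  -0.06,  0.04]] + [[0.02, 0.10, 0.03],[0.03, 0.13, 0.04],[0.03, 0.14, 0.04]]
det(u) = 0.03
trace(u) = 0.15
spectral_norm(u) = 0.42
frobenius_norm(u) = 0.58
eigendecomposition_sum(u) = [[(-0.02+0.17j), (0.1+0j), -0.16-0.03j], [-0.12-0.05j, -0.02+0.07j, (0.05-0.1j)], [0.12-0.00j, (-0.01-0.07j), (-0.01+0.11j)]] + [[(-0.02-0.17j),(0.1-0j),-0.16+0.03j], [-0.12+0.05j,(-0.02-0.07j),(0.05+0.1j)], [(0.12+0j),-0.01+0.07j,-0.01-0.11j]] + [[0.00-0.00j, 0.01+0.00j, (0.01-0j)], [(0.04-0j), (0.15+0j), 0.15-0.00j], [0.03-0.00j, 0.09+0.00j, 0.09-0.00j]]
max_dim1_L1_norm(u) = 0.56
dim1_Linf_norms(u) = [0.3, 0.26, 0.27]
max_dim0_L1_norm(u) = 0.64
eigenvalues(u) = [(-0.05+0.35j), (-0.05-0.35j), (0.25+0j)]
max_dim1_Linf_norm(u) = 0.3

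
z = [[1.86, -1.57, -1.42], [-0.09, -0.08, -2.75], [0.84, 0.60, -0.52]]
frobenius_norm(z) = 4.11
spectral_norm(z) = 3.46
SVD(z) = [[-0.71,0.69,-0.12], [-0.68,-0.72,-0.12], [-0.17,-0.00,0.98]] @ diag([3.458443945085527, 1.9726847926833928, 1.0007897818308005]) @ [[-0.41, 0.31, 0.86], [0.68, -0.52, 0.51], [0.61, 0.80, 0.00]]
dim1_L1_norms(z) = [4.85, 2.92, 1.96]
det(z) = 6.83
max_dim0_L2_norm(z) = 3.14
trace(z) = 1.26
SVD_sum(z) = [[1.00,-0.76,-2.12], [0.96,-0.73,-2.02], [0.25,-0.19,-0.52]] + [[0.93, -0.71, 0.70], [-0.97, 0.74, -0.73], [-0.00, 0.0, -0.0]] + [[-0.08, -0.10, -0.0],[-0.07, -0.1, -0.0],[0.6, 0.78, 0.0]]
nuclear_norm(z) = 6.43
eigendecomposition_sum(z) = [[1.61+0.00j,  -1.10+0.00j,  0.28-0.00j], [(-0.57-0j),  0.39-0.00j,  -0.10+0.00j], [0.39+0.00j,  (-0.27+0j),  0.07-0.00j]] + [[0.12+0.23j, -0.24+0.44j, (-0.85-0.32j)],  [(0.24+0.31j), (-0.23+0.7j), (-1.33-0.26j)],  [(0.22-0.13j), (0.43+0.22j), (-0.29+0.83j)]] + [[(0.12-0.23j), (-0.24-0.44j), (-0.85+0.32j)], [0.24-0.31j, -0.23-0.70j, (-1.33+0.26j)], [0.22+0.13j, 0.43-0.22j, (-0.29-0.83j)]]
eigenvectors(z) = [[-0.92+0.00j,0.48+0.08j,0.48-0.08j],[(0.32+0j),(0.73+0j),0.73-0.00j],[-0.22+0.00j,(0.07-0.47j),(0.07+0.47j)]]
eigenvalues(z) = [(2.07+0j), (-0.4+1.77j), (-0.4-1.77j)]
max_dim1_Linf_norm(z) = 2.75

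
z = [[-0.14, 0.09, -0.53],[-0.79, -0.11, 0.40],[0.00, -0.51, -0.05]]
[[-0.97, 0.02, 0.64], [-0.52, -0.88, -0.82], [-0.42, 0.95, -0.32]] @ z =[[0.12,-0.42,0.49], [0.77,0.47,-0.04], [-0.69,0.02,0.62]]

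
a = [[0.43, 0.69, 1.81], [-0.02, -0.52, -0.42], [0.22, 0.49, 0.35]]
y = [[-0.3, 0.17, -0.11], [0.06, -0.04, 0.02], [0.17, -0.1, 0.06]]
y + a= [[0.13, 0.86, 1.7], [0.04, -0.56, -0.4], [0.39, 0.39, 0.41]]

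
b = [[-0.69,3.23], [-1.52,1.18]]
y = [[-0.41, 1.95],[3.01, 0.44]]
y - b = [[0.28, -1.28], [4.53, -0.74]]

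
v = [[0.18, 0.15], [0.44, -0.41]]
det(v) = -0.140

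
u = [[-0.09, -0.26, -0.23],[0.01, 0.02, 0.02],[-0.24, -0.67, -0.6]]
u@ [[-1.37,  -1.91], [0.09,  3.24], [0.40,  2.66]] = [[0.01, -1.28], [-0.0, 0.1], [0.03, -3.31]]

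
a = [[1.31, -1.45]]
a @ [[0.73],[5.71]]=[[-7.32]]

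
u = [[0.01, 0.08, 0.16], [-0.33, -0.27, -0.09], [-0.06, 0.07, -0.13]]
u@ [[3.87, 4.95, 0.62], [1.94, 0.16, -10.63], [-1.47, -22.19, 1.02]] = [[-0.04, -3.49, -0.68], [-1.67, 0.32, 2.57], [0.09, 2.60, -0.91]]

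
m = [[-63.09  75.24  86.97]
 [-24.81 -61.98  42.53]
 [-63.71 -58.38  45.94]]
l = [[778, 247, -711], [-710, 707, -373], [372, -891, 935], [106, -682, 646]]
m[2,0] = -63.71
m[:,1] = [75.24, -61.98, -58.38]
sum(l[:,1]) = -619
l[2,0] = 372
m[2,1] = -58.38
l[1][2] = -373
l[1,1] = 707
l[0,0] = 778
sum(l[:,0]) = 546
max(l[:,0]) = 778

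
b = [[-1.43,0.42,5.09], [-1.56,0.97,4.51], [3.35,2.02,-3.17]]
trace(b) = -3.63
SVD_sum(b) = [[-2.24, -0.16, 4.68], [-2.03, -0.14, 4.25], [1.88, 0.13, -3.94]] + [[0.59, 0.78, 0.31],[0.69, 0.91, 0.36],[1.45, 1.90, 0.76]] + [[0.21, -0.2, 0.10], [-0.22, 0.21, -0.1], [0.02, -0.02, 0.01]]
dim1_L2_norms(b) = [5.3, 4.87, 5.04]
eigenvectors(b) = [[0.56, 0.72, 0.61], [0.48, -0.62, 0.60], [-0.68, 0.32, 0.51]]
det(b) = -10.89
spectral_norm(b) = 8.26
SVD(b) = [[-0.63, -0.35, 0.70], [-0.57, -0.4, -0.72], [0.53, -0.85, 0.06]] @ diag([8.258803892182858, 2.9648435128074526, 0.444591064944899]) @ [[0.43, 0.03, -0.90], [-0.58, -0.76, -0.3], [0.69, -0.65, 0.31]]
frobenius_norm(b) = 8.79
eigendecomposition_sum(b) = [[-2.25, -0.76, 3.60], [-1.93, -0.65, 3.08], [2.76, 0.94, -4.41]] + [[0.24, -0.25, 0.01], [-0.2, 0.22, -0.01], [0.1, -0.11, 0.01]] + [[0.58, 1.44, 1.48], [0.57, 1.40, 1.44], [0.49, 1.2, 1.23]]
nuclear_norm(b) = 11.67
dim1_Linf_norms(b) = [5.09, 4.51, 3.35]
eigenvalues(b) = [-7.31, 0.46, 3.22]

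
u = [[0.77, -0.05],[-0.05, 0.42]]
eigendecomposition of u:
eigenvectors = [[0.99, 0.14], [-0.14, 0.99]]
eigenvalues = [0.78, 0.41]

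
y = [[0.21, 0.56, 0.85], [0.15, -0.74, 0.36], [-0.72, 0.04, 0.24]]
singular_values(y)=[1.05, 0.83, 0.74]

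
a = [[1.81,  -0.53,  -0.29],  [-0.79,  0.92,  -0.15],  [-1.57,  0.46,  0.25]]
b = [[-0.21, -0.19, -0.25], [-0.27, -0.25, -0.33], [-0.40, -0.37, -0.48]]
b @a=[[0.16,-0.18,0.03], [0.23,-0.24,0.03], [0.32,-0.35,0.05]]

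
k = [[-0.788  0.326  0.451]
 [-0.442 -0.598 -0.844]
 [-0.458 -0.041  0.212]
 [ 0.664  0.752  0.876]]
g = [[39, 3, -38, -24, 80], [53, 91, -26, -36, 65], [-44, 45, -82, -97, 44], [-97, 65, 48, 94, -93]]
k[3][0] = 0.664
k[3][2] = 0.876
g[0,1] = 3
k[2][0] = -0.458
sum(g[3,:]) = 17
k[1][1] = -0.598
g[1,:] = [53, 91, -26, -36, 65]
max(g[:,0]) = 53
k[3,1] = 0.752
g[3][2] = 48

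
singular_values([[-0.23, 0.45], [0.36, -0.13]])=[0.59, 0.22]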